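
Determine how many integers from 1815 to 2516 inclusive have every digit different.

The integers in [1815, 2516] that have every digit different: 1820, 1823, 1824, 1825, 1826, 1827, …, 2514, 2516.
340 qualify.

340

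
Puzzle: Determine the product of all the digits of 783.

7×8×3 = 168

168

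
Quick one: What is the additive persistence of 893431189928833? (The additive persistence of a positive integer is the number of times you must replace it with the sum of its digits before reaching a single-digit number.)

3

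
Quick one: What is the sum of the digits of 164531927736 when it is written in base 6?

26

164531927736 in base 6 is 203330202115400.
Digit sum: 2+0+3+3+3+0+2+0+2+1+1+5+4+0+0 = 26.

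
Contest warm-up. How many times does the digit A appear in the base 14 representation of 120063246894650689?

3

120063246894650689 in base 14 is AB3A6022728A157.
The digit A appears 3 times.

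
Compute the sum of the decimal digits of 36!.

171

36! = 371993326789901217467999448150835200000000
Sum of its 42 digits: 171.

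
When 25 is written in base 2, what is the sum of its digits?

3

25 in base 2 is 11001.
Digit sum: 1+1+0+0+1 = 3.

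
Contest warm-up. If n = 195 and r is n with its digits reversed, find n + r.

786

Reverse of 195 is 591.
195 + 591 = 786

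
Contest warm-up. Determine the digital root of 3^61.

9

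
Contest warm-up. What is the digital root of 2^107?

5

The digital root of n equals n mod 9 (or 9 when 9 | n), so we need 2^107 mod 9.
2^107 ≡ 5 (mod 9), so the digital root is 5.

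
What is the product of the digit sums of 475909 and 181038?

S(475909) = 4+7+5+9+0+9 = 34.
S(181038) = 1+8+1+0+3+8 = 21.
34 · 21 = 714.

714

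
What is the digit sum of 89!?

89! = 16507955160908461081216919262453619309839666236496541854913520707833171034378509739399912570787600662729080382999756800000000000000000000
Sum of its 137 digits: 549.

549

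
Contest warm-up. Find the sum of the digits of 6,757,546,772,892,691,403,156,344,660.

6+7+5+7+5+4+6+7+7+2+8+9+2+6+9+1+4+0+3+1+5+6+3+4+4+6+6+0 = 133

133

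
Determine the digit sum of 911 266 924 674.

57

9+1+1+2+6+6+9+2+4+6+7+4 = 57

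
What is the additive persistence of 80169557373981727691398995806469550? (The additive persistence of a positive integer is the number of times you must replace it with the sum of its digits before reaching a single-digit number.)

3

80169557373981727691398995806469550 → 190 → 10 → 1 (3 steps)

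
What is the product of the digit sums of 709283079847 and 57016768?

2560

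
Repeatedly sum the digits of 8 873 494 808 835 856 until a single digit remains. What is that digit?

4

8+8+7+3+4+9+4+8+0+8+8+3+5+8+5+6 = 94
9+4 = 13
1+3 = 4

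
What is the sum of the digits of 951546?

9+5+1+5+4+6 = 30

30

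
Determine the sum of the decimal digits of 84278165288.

59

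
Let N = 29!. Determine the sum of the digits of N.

126

29! = 8841761993739701954543616000000
Sum of its 31 digits: 126.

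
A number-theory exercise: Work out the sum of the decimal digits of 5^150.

451

5^150 = 700649232162408535461864791644958065640130970938257885878534141944895541342930300743319094181060791015625
Sum of its 105 digits: 451.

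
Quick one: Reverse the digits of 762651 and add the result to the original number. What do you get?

918918

Reverse of 762651 is 156267.
762651 + 156267 = 918918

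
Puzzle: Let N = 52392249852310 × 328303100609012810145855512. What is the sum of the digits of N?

52392249852310 × 328303100609012810145855512 = 17200538074395466473419096518140599432720
Sum of its 41 digits: 173.

173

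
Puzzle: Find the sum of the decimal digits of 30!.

117

30! = 265252859812191058636308480000000
Sum of its 33 digits: 117.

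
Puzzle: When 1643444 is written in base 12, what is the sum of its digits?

33

1643444 in base 12 is 673098.
Digit sum: 6+7+3+0+9+8 = 33.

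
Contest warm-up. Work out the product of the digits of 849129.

5184

8×4×9×1×2×9 = 5184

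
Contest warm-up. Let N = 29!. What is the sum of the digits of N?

126

29! = 8841761993739701954543616000000
Sum of its 31 digits: 126.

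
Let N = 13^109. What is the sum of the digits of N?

535

13^109 = 26292107629695541155953393894728178608483643422868222065595258372410044604770307029287864093401930366479056688092015061373
Sum of its 122 digits: 535.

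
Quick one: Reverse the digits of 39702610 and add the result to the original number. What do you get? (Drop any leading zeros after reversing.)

41323403

Reverse of 39702610 is 1620793.
39702610 + 1620793 = 41323403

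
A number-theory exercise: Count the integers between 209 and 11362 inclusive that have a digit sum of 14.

The integers in [209, 11362] that have a digit sum of 14: 239, 248, 257, 266, 275, 284, …, 11345, 11354.
634 qualify.

634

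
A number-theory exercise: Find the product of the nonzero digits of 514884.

5120

5×1×4×8×8×4 = 5120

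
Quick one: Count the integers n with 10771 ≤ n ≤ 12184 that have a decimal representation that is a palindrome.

14

The integers in [10771, 12184] that have a decimal representation that is a palindrome: 10801, 10901, 11011, 11111, 11211, 11311, …, 12021, 12121.
14 qualify.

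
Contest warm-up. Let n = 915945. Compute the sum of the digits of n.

33

9+1+5+9+4+5 = 33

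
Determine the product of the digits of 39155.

3×9×1×5×5 = 675

675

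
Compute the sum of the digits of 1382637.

30

1+3+8+2+6+3+7 = 30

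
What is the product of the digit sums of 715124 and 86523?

S(715124) = 7+1+5+1+2+4 = 20.
S(86523) = 8+6+5+2+3 = 24.
20 · 24 = 480.

480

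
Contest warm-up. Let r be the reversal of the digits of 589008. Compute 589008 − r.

-211977

Reverse of 589008 is 800985.
589008 − 800985 = -211977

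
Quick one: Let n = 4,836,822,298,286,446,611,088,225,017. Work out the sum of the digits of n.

4+8+3+6+8+2+2+2+9+8+2+8+6+4+4+6+6+1+1+0+8+8+2+2+5+0+1+7 = 123

123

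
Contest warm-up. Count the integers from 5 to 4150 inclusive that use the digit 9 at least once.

1108

The integers in [5, 4150] that use the digit 9 at least once: 9, 19, 29, 39, 49, 59, …, 4139, 4149.
1108 qualify.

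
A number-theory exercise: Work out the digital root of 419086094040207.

4+1+9+0+8+6+0+9+4+0+4+0+2+0+7 = 54
5+4 = 9

9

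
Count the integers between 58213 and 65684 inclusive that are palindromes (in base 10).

The integers in [58213, 65684] that are palindromes (in base 10): 58285, 58385, 58485, 58585, 58685, 58785, …, 65556, 65656.
75 qualify.

75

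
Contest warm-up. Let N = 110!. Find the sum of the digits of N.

657

110! = 15882455415227429404253703127090772871724410234473563207581748318444567162948183030959960131517678520479243672638179990208521148623422266876757623911219200000000000000000000000000
Sum of its 179 digits: 657.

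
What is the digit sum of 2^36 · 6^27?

135

2^36 · 6^27 = 70333722607339201875244530794496
Sum of its 32 digits: 135.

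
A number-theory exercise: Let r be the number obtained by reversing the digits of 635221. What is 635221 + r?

757757

Reverse of 635221 is 122536.
635221 + 122536 = 757757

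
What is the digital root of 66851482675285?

1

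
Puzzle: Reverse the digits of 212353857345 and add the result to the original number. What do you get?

Reverse of 212353857345 is 543758353212.
212353857345 + 543758353212 = 756112210557

756112210557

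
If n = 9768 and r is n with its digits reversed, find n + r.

18447

Reverse of 9768 is 8679.
9768 + 8679 = 18447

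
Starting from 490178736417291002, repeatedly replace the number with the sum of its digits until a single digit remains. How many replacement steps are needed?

2

490178736417291002 → 71 → 8 (2 steps)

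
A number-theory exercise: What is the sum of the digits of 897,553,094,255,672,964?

96

8+9+7+5+5+3+0+9+4+2+5+5+6+7+2+9+6+4 = 96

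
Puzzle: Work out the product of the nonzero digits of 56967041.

45360

5×6×9×6×7×4×1 = 45360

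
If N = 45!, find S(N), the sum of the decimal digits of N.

207

45! = 119622220865480194561963161495657715064383733760000000000
Sum of its 57 digits: 207.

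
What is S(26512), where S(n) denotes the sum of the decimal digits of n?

16

2+6+5+1+2 = 16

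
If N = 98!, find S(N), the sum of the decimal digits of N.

98! = 9426890448883247745626185743057242473809693764078951663494238777294707070023223798882976159207729119823605850588608460429412647567360000000000000000000000
Sum of its 154 digits: 639.

639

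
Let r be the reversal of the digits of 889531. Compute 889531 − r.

753543

Reverse of 889531 is 135988.
889531 − 135988 = 753543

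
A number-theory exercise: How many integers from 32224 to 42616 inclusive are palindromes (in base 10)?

The integers in [32224, 42616] that are palindromes (in base 10): 32323, 32423, 32523, 32623, 32723, 32823, …, 42424, 42524.
103 qualify.

103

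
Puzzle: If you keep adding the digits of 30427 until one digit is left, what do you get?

3+0+4+2+7 = 16
1+6 = 7
(Equivalently, 30427 mod 9 = 7.)

7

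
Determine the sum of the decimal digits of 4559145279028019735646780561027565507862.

4+5+5+9+1+4+5+2+7+9+0+2+8+0+1+9+7+3+5+6+4+6+7+8+0+5+6+1+0+2+7+5+6+5+5+0+7+8+6+2 = 182

182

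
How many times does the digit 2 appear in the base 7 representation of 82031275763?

82031275763 in base 7 is 5632545224243.
The digit 2 appears 4 times.

4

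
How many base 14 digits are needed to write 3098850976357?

11

3098850976357 in base 14 is A9DB14D6D13, which has 11 digits.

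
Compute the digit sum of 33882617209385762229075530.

113

3+3+8+8+2+6+1+7+2+0+9+3+8+5+7+6+2+2+2+9+0+7+5+5+3+0 = 113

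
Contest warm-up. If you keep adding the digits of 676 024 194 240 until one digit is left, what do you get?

6+7+6+0+2+4+1+9+4+2+4+0 = 45
4+5 = 9

9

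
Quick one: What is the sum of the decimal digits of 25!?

25! = 15511210043330985984000000
Sum of its 26 digits: 72.

72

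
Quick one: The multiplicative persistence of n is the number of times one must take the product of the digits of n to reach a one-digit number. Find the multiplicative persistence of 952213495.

2

952213495 → 97200 → 0 (2 steps)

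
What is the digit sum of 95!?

585

95! = 10329978488239059262599702099394727095397746340117372869212250571234293987594703124871765375385424468563282236864226607350415360000000000000000000000
Sum of its 149 digits: 585.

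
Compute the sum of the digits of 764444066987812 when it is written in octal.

50

764444066987812 in base 8 is 25564100104037444.
Digit sum: 2+5+5+6+4+1+0+0+1+0+4+0+3+7+4+4+4 = 50.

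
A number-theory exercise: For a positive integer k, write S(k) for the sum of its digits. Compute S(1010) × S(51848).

52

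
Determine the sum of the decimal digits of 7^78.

7^78 = 827269706064171159838078900184013751038269841857389464208009274449
Sum of its 66 digits: 298.

298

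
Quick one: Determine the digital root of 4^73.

4

The digital root of n equals n mod 9 (or 9 when 9 | n), so we need 4^73 mod 9.
4^73 ≡ 4 (mod 9), so the digital root is 4.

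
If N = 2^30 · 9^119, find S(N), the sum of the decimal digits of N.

2^30 · 9^119 = 385264056612278245487989691525328780296073162001336360360263395544644756801393355376386394470635726299642932777328979214336
Sum of its 123 digits: 567.

567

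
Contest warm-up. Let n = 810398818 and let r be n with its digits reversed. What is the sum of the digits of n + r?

47

Reversal of 810398818 is 818893018; 810398818 + 818893018 = 1629291836.
Digit sum of 1629291836: 1+6+2+9+2+9+1+8+3+6 = 47.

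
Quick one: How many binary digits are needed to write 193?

193 in base 2 is 11000001, which has 8 digits.

8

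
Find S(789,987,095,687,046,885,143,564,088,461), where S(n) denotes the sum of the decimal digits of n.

164

7+8+9+9+8+7+0+9+5+6+8+7+0+4+6+8+8+5+1+4+3+5+6+4+0+8+8+4+6+1 = 164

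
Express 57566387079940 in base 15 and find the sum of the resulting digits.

57566387079940 in base 15 is 69C6792DCE2A.
Digit sum: 6+9+12+6+7+9+2+13+12+14+2+10 = 102.

102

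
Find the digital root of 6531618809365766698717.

1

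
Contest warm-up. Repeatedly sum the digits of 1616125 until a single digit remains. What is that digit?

1+6+1+6+1+2+5 = 22
2+2 = 4

4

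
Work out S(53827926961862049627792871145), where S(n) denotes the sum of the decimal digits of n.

146

5+3+8+2+7+9+2+6+9+6+1+8+6+2+0+4+9+6+2+7+7+9+2+8+7+1+1+4+5 = 146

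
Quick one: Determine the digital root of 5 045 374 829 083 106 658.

5+0+4+5+3+7+4+8+2+9+0+8+3+1+0+6+6+5+8 = 84
8+4 = 12
1+2 = 3
(Equivalently, 5 045 374 829 083 106 658 mod 9 = 3.)

3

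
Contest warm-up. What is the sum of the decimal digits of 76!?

76! = 1885494701666050254987932260861146558230394535379329335672487982961844043495537923117729972224000000000000000000
Sum of its 112 digits: 441.

441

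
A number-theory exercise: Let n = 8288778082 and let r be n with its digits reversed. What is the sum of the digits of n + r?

44

Reversal of 8288778082 is 2808778828; 8288778082 + 2808778828 = 11097556910.
Digit sum of 11097556910: 1+1+0+9+7+5+5+6+9+1+0 = 44.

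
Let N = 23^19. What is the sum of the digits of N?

122

23^19 = 74615470927590710561908487
Sum of its 26 digits: 122.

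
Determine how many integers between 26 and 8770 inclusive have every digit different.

4684

The integers in [26, 8770] that have every digit different: 26, 27, 28, 29, 30, 31, …, 8765, 8769.
4684 qualify.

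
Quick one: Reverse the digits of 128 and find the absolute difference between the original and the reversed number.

Reverse of 128 is 821.
|128 − 821| = 693

693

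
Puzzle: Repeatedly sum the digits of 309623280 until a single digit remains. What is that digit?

6

3+0+9+6+2+3+2+8+0 = 33
3+3 = 6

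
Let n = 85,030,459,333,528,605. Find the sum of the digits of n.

69

8+5+0+3+0+4+5+9+3+3+3+5+2+8+6+0+5 = 69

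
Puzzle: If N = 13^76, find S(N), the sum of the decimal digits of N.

373

13^76 = 4567670582442193947864991227040415146907847827011028107288341170589333726902179992241
Sum of its 85 digits: 373.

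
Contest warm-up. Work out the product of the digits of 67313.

6×7×3×1×3 = 378

378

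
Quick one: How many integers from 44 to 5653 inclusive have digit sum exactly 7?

The integers in [44, 5653] that have digit sum exactly 7: 52, 61, 70, 106, 115, 124, …, 5110, 5200.
111 qualify.

111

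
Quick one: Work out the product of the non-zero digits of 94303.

324

9×4×3×3 = 324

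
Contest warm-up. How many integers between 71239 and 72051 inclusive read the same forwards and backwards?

The integers in [71239, 72051] that read the same forwards and backwards: 71317, 71417, 71517, 71617, 71717, 71817, 71917, 72027.
8 qualify.

8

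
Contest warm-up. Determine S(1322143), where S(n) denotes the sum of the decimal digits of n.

1+3+2+2+1+4+3 = 16

16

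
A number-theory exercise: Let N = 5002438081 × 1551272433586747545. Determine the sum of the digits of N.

5002438081 × 1551272433586747545 = 7760144295779889336041261145
Sum of its 28 digits: 129.

129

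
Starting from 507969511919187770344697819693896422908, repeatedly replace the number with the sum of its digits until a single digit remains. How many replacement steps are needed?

3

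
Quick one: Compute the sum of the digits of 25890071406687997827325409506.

139

2+5+8+9+0+0+7+1+4+0+6+6+8+7+9+9+7+8+2+7+3+2+5+4+0+9+5+0+6 = 139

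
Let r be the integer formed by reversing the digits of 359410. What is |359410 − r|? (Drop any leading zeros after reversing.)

Reverse of 359410 is 14953.
|359410 − 14953| = 344457

344457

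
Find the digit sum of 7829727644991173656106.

7+8+2+9+7+2+7+6+4+4+9+9+1+1+7+3+6+5+6+1+0+6 = 110

110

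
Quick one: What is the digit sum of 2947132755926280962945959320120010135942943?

179

2+9+4+7+1+3+2+7+5+5+9+2+6+2+8+0+9+6+2+9+4+5+9+5+9+3+2+0+1+2+0+0+1+0+1+3+5+9+4+2+9+4+3 = 179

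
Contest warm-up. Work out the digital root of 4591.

1

4+5+9+1 = 19
1+9 = 10
1+0 = 1
(Equivalently, 4591 mod 9 = 1.)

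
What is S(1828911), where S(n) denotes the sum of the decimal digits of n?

30

1+8+2+8+9+1+1 = 30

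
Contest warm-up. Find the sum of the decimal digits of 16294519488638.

1+6+2+9+4+5+1+9+4+8+8+6+3+8 = 74

74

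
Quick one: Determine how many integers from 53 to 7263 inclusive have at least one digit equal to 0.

The integers in [53, 7263] that have at least one digit equal to 0: 60, 70, 80, 90, 100, 101, …, 7250, 7260.
1936 qualify.

1936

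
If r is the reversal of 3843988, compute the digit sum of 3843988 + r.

Reversal of 3843988 is 8893483; 3843988 + 8893483 = 12737471.
Digit sum of 12737471: 1+2+7+3+7+4+7+1 = 32.

32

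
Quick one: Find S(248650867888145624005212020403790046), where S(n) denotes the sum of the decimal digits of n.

137

2+4+8+6+5+0+8+6+7+8+8+8+1+4+5+6+2+4+0+0+5+2+1+2+0+2+0+4+0+3+7+9+0+0+4+6 = 137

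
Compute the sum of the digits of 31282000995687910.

70

3+1+2+8+2+0+0+0+9+9+5+6+8+7+9+1+0 = 70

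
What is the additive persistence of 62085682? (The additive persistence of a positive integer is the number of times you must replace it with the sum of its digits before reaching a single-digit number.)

3

62085682 → 37 → 10 → 1 (3 steps)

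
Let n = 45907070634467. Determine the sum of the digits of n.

62

4+5+9+0+7+0+7+0+6+3+4+4+6+7 = 62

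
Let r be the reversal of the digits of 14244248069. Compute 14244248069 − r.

-81839996172

Reverse of 14244248069 is 96084244241.
14244248069 − 96084244241 = -81839996172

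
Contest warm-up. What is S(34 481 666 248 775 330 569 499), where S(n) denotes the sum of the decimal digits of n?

3+4+4+8+1+6+6+6+2+4+8+7+7+5+3+3+0+5+6+9+4+9+9 = 119

119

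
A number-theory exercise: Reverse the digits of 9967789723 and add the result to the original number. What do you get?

13247667422

Reverse of 9967789723 is 3279877699.
9967789723 + 3279877699 = 13247667422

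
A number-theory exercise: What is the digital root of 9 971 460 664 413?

6

9+9+7+1+4+6+0+6+6+4+4+1+3 = 60
6+0 = 6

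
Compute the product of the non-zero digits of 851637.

5040

8×5×1×6×3×7 = 5040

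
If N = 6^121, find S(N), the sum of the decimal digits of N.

450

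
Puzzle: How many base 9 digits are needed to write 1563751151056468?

16

1563751151056468 in base 9 is 7531704041560621, which has 16 digits.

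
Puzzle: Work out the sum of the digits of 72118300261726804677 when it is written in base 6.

72118300261726804677 in base 6 is 23115305354553452302052153.
Digit sum: 2+3+1+1+5+3+0+5+3+5+4+5+5+3+4+5+2+3+0+2+0+5+2+1+5+3 = 77.

77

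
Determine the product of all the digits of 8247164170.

8×2×4×7×1×6×4×1×7×0 = 0

0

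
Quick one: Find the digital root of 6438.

6+4+3+8 = 21
2+1 = 3

3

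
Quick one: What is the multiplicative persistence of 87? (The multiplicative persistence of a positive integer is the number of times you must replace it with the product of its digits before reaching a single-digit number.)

87 → 56 → 30 → 0 (3 steps)

3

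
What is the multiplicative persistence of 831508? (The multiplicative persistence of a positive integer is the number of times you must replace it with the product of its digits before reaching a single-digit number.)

1

831508 → 0 (1 step)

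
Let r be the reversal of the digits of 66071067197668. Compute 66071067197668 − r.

-20608108819398

Reverse of 66071067197668 is 86679176017066.
66071067197668 − 86679176017066 = -20608108819398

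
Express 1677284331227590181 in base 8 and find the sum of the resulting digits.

1677284331227590181 in base 8 is 135067223315611427045.
Digit sum: 1+3+5+0+6+7+2+2+3+3+1+5+6+1+1+4+2+7+0+4+5 = 68.

68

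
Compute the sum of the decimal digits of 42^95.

42^95 = 16168978658119626085780904150655753185484381467255431957856805071602392728805998077118249659871228478219788418919581070250218993675001440224474664028602368
Sum of its 155 digits: 720.

720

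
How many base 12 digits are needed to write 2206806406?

2206806406 in base 12 is 51707B05A, which has 9 digits.

9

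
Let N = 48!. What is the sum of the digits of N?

48! = 12413915592536072670862289047373375038521486354677760000000000
Sum of its 62 digits: 234.

234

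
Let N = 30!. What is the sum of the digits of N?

30! = 265252859812191058636308480000000
Sum of its 33 digits: 117.

117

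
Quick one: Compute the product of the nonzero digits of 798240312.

7×9×8×2×4×3×1×2 = 24192

24192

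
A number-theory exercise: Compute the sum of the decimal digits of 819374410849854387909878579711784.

183

8+1+9+3+7+4+4+1+0+8+4+9+8+5+4+3+8+7+9+0+9+8+7+8+5+7+9+7+1+1+7+8+4 = 183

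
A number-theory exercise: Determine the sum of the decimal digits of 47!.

47! = 258623241511168180642964355153611979969197632389120000000000
Sum of its 60 digits: 225.

225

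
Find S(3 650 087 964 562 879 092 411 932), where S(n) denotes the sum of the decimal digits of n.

3+6+5+0+0+8+7+9+6+4+5+6+2+8+7+9+0+9+2+4+1+1+9+3+2 = 116

116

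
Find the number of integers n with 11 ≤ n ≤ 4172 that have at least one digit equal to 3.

1847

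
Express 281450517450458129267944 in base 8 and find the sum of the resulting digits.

281450517450458129267944 in base 8 is 73462732172007032504076350.
Digit sum: 7+3+4+6+2+7+3+2+1+7+2+0+0+7+0+3+2+5+0+4+0+7+6+3+5+0 = 86.

86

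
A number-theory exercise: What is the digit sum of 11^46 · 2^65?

11^46 · 2^65 = 29581026154855944692023978079540431534508199717878522065005892861952
Sum of its 68 digits: 314.

314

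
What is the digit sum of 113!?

666

113! = 22311927486598136465966070212187151182564399087952213171022161345724023063584214692821047352118139068425569179220877461124773845924561575264739138192463311667200000000000000000000000000
Sum of its 185 digits: 666.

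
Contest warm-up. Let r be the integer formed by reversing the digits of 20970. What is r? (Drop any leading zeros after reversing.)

Reversing 20970 gives 7902.

7902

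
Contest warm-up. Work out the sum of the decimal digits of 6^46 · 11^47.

6^46 · 11^47 = 5500646300486401391303772775570490203934548771996327773498601052760022977878767435776
Sum of its 85 digits: 387.

387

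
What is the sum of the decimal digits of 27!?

108

27! = 10888869450418352160768000000
Sum of its 29 digits: 108.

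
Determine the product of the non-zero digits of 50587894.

403200

5×5×8×7×8×9×4 = 403200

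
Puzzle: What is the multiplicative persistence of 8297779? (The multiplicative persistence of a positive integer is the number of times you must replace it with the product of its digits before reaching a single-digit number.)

3

8297779 → 444528 → 5120 → 0 (3 steps)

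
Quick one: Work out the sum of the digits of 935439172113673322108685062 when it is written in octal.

97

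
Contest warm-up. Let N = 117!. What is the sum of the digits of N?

117! = 3969937160808720895401959629498630647790406360168322301129748464310422041758630649341780708631240196854767624444057168110272995649603642560353748940315749184568295424000000000000000000000000000
Sum of its 193 digits: 738.

738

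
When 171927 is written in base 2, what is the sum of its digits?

171927 in base 2 is 101001111110010111.
Digit sum: 1+0+1+0+0+1+1+1+1+1+1+0+0+1+0+1+1+1 = 12.

12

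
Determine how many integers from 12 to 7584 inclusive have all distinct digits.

4079

The integers in [12, 7584] that have all distinct digits: 12, 13, 14, 15, 16, 17, …, 7583, 7584.
4079 qualify.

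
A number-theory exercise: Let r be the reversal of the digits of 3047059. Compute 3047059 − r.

Reverse of 3047059 is 9507403.
3047059 − 9507403 = -6460344

-6460344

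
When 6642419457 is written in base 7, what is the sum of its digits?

33

6642419457 in base 7 is 323414430252.
Digit sum: 3+2+3+4+1+4+4+3+0+2+5+2 = 33.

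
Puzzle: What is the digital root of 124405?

7

1+2+4+4+0+5 = 16
1+6 = 7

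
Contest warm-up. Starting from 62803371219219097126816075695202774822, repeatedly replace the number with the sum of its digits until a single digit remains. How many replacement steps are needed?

2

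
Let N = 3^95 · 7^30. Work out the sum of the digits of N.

3^95 · 7^30 = 47803577440132129808215143762243613856555518571874525894557795425295643
Sum of its 71 digits: 324.

324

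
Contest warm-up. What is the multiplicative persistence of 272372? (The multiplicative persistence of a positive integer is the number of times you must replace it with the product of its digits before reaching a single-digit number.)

272372 → 1176 → 42 → 8 (3 steps)

3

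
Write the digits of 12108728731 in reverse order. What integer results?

13782780121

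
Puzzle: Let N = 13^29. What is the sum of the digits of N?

13^29 = 201538126434611150798503956371773
Sum of its 33 digits: 133.

133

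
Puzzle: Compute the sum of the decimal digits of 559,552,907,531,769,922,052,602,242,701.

5+5+9+5+5+2+9+0+7+5+3+1+7+6+9+9+2+2+0+5+2+6+0+2+2+4+2+7+0+1 = 122

122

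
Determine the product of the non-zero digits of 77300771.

7203

7×7×3×7×7×1 = 7203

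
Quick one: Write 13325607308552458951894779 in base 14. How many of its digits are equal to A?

13325607308552458951894779 in base 14 is B53A521265891840ABA067.
The digit A appears 3 times.

3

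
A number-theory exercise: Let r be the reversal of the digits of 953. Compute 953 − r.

Reverse of 953 is 359.
953 − 359 = 594

594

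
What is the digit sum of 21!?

63

21! = 51090942171709440000
Sum of its 20 digits: 63.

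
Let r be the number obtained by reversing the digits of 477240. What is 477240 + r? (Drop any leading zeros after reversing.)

520014

Reverse of 477240 is 42774.
477240 + 42774 = 520014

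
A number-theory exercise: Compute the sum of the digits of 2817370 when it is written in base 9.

26

2817370 in base 9 is 5263631.
Digit sum: 5+2+6+3+6+3+1 = 26.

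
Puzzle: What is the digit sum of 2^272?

373

2^272 = 7588550360256754183279148073529370729071901715047420004889892225542594864082845696
Sum of its 82 digits: 373.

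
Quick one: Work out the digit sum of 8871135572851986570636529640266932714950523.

8+8+7+1+1+3+5+5+7+2+8+5+1+9+8+6+5+7+0+6+3+6+5+2+9+6+4+0+2+6+6+9+3+2+7+1+4+9+5+0+5+2+3 = 201

201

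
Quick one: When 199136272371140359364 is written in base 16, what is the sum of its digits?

104

199136272371140359364 in base 16 is ACB9228A7014174C4.
Digit sum: 10+12+11+9+2+2+8+10+7+0+1+4+1+7+4+12+4 = 104.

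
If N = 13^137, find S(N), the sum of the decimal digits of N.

13^137 = 407604777823537266845140461862227744734020941405732485863704255193115917024336071043223825362334034814618566810188269417394137951183889966919692846140333
Sum of its 153 digits: 655.

655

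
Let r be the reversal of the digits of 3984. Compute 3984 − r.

-909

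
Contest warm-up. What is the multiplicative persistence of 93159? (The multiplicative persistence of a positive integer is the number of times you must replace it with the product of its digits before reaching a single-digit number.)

3

93159 → 1215 → 10 → 0 (3 steps)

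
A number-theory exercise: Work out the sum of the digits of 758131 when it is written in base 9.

758131 in base 9 is 1374857.
Digit sum: 1+3+7+4+8+5+7 = 35.

35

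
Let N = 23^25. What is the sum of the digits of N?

23^25 = 11045767571919545466173812409689943
Sum of its 35 digits: 167.

167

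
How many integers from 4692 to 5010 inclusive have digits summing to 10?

The integers in [4692, 5010] that have digits summing to 10: 5005.
1 qualifies.

1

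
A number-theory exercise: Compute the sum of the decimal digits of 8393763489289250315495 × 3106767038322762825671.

8393763489289250315495 × 3106767038322762825671 = 26077467736000903749728037629084394435072145
Sum of its 44 digits: 190.

190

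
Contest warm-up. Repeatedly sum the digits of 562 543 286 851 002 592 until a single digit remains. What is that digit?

1

5+6+2+5+4+3+2+8+6+8+5+1+0+0+2+5+9+2 = 73
7+3 = 10
1+0 = 1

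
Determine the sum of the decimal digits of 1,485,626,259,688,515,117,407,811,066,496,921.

154

1+4+8+5+6+2+6+2+5+9+6+8+8+5+1+5+1+1+7+4+0+7+8+1+1+0+6+6+4+9+6+9+2+1 = 154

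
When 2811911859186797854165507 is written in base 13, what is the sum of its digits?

139

2811911859186797854165507 in base 13 is B4C58B6874C5B00166237A.
Digit sum: 11+4+12+5+8+11+6+8+7+4+12+5+11+0+0+1+6+6+2+3+7+10 = 139.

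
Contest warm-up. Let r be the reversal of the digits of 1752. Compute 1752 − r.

Reverse of 1752 is 2571.
1752 − 2571 = -819

-819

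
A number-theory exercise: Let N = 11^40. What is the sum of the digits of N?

205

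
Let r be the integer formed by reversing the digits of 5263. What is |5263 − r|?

Reverse of 5263 is 3625.
|5263 − 3625| = 1638

1638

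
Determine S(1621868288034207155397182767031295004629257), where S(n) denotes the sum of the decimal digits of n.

182

1+6+2+1+8+6+8+2+8+8+0+3+4+2+0+7+1+5+5+3+9+7+1+8+2+7+6+7+0+3+1+2+9+5+0+0+4+6+2+9+2+5+7 = 182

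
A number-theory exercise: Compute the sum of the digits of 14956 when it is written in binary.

14956 in base 2 is 11101001101100.
Digit sum: 1+1+1+0+1+0+0+1+1+0+1+1+0+0 = 8.

8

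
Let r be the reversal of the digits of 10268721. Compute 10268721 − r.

Reverse of 10268721 is 12786201.
10268721 − 12786201 = -2517480

-2517480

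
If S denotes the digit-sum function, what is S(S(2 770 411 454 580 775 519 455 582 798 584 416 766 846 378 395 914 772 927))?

13

First digit sum: 283.
2+8+3 = 13.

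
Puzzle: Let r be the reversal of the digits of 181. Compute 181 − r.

0

Reverse of 181 is 181.
181 − 181 = 0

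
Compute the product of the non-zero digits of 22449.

2×2×4×4×9 = 576

576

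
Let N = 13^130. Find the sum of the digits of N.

706

13^130 = 6495847189879200919523571558866128178519676272281183726839381003906688615833519556218736219093975317609794137607877958572218335473711513642939049
Sum of its 145 digits: 706.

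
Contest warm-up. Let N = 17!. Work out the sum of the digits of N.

63

17! = 355687428096000
Sum of its 15 digits: 63.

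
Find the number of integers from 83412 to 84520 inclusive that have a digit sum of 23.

The integers in [83412, 84520] that have a digit sum of 23: 83417, 83426, 83435, 83444, 83453, 83462, …, 84506, 84515.
84 qualify.

84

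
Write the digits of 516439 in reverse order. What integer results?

934615

Reversing 516439 gives 934615.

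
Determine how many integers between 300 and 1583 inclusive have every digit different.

773

The integers in [300, 1583] that have every digit different: 301, 302, 304, 305, 306, 307, …, 1582, 1583.
773 qualify.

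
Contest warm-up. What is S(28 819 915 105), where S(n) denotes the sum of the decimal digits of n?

49

2+8+8+1+9+9+1+5+1+0+5 = 49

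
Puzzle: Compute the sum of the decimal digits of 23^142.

931

23^142 = 23192774984369078750237734279529478056786508400568760494458054531175748781538547983737719432314390376285239093373327480102096981869490207569279694674667900572850858333516312349602671597295286129
Sum of its 194 digits: 931.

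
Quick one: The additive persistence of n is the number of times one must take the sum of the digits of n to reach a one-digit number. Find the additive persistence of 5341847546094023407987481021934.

2

5341847546094023407987481021934 → 132 → 6 (2 steps)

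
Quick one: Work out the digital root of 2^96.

The digital root of n equals n mod 9 (or 9 when 9 | n), so we need 2^96 mod 9.
2^96 ≡ 1 (mod 9), so the digital root is 1.

1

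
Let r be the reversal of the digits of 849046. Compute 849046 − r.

Reverse of 849046 is 640948.
849046 − 640948 = 208098

208098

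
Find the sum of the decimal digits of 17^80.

17^80 = 272843561753653169767435615050624325866274580142388791900214521038955085904188409449281578168966401
Sum of its 99 digits: 442.

442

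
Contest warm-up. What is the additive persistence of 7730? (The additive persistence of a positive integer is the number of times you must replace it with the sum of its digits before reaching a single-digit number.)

7730 → 17 → 8 (2 steps)

2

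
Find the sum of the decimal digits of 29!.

29! = 8841761993739701954543616000000
Sum of its 31 digits: 126.

126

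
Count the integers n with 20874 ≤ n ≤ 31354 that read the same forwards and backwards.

The integers in [20874, 31354] that read the same forwards and backwards: 20902, 21012, 21112, 21212, 21312, 21412, …, 31213, 31313.
105 qualify.

105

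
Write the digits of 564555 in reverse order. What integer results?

Reversing 564555 gives 555465.

555465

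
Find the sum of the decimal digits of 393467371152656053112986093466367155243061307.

184

3+9+3+4+6+7+3+7+1+1+5+2+6+5+6+0+5+3+1+1+2+9+8+6+0+9+3+4+6+6+3+6+7+1+5+5+2+4+3+0+6+1+3+0+7 = 184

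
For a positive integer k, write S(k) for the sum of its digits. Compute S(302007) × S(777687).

S(302007) = 3+0+2+0+0+7 = 12.
S(777687) = 7+7+7+6+8+7 = 42.
12 · 42 = 504.

504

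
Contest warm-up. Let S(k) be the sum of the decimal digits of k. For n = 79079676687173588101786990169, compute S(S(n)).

8

First digit sum: 161.
1+6+1 = 8.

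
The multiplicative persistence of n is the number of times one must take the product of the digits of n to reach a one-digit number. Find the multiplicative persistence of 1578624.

1578624 → 13440 → 0 (2 steps)

2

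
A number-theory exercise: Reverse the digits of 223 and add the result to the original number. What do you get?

Reverse of 223 is 322.
223 + 322 = 545

545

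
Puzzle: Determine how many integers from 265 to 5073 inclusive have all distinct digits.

2586

The integers in [265, 5073] that have all distinct digits: 265, 267, 268, 269, 270, 271, …, 5072, 5073.
2586 qualify.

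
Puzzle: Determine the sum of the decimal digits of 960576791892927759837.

126

9+6+0+5+7+6+7+9+1+8+9+2+9+2+7+7+5+9+8+3+7 = 126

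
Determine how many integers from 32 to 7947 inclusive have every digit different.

The integers in [32, 7947] that have every digit different: 32, 34, 35, 36, 37, 38, …, 7945, 7946.
4215 qualify.

4215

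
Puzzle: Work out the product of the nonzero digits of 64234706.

24192

6×4×2×3×4×7×6 = 24192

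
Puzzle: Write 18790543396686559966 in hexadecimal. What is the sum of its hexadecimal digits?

121

18790543396686559966 in base 16 is 104C56BA9A8107ADE.
Digit sum: 1+0+4+12+5+6+11+10+9+10+8+1+0+7+10+13+14 = 121.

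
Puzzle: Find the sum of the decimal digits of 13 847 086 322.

1+3+8+4+7+0+8+6+3+2+2 = 44

44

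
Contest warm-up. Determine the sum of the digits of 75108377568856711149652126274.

134

7+5+1+0+8+3+7+7+5+6+8+8+5+6+7+1+1+1+4+9+6+5+2+1+2+6+2+7+4 = 134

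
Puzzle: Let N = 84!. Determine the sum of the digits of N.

84! = 3314240134565353266999387579130131288000666286242049487118846032383059131291716864129885722968716753156177920000000000000000000
Sum of its 127 digits: 477.

477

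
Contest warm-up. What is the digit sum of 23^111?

23^111 = 14183708525438123863415813843941484832244165610445698528364552777038338914163804399542415764063861458621461135812375854115148666837185816169003740965927
Sum of its 152 digits: 674.

674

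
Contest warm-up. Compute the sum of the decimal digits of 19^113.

19^113 = 3156144711224622406574156525268164145308490749124715514526554649598602104214132133822653018203811693521913344024650014278208913260696019390559059
Sum of its 145 digits: 559.

559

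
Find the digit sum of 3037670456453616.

3+0+3+7+6+7+0+4+5+6+4+5+3+6+1+6 = 66

66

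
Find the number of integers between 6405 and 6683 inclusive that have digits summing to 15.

The integers in [6405, 6683] that have digits summing to 15: 6405, 6414, 6423, 6432, 6441, 6450, …, 6621, 6630.
15 qualify.

15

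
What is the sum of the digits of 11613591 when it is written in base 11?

21

11613591 in base 11 is 6612510.
Digit sum: 6+6+1+2+5+1+0 = 21.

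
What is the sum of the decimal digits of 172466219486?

56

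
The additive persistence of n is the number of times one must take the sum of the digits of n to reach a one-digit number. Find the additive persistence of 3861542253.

3

3861542253 → 39 → 12 → 3 (3 steps)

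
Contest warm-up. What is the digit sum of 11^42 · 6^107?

11^42 · 6^107 = 10015590687756377568335383410024809885811876425598438455988516424895278138686421970150571641381367025069935663115340722162630656
Sum of its 128 digits: 576.

576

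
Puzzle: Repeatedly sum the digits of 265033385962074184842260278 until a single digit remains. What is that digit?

7

2+6+5+0+3+3+3+8+5+9+6+2+0+7+4+1+8+4+8+4+2+2+6+0+2+7+8 = 115
1+1+5 = 7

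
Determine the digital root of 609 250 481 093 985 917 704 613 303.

5

6+0+9+2+5+0+4+8+1+0+9+3+9+8+5+9+1+7+7+0+4+6+1+3+3+0+3 = 113
1+1+3 = 5
(Equivalently, 609 250 481 093 985 917 704 613 303 mod 9 = 5.)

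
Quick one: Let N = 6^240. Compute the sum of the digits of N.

6^240 = 5705583848348030801203046453386090952546804127746747066957954237098586932342061769413919236696480803419147381135240605582829827345837059457410322531281715153455210750720037581145637912576
Sum of its 187 digits: 801.

801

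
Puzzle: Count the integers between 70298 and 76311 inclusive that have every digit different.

The integers in [70298, 76311] that have every digit different: 70298, 70312, 70314, 70315, 70316, 70318, …, 76309, 76310.
2066 qualify.

2066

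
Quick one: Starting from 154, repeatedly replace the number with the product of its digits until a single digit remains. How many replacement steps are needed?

154 → 20 → 0 (2 steps)

2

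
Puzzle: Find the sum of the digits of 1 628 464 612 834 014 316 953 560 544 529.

127

1+6+2+8+4+6+4+6+1+2+8+3+4+0+1+4+3+1+6+9+5+3+5+6+0+5+4+4+5+2+9 = 127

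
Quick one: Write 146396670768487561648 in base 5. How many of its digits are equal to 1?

5

146396670768487561648 in base 5 is 34311031013412332330303433043.
The digit 1 appears 5 times.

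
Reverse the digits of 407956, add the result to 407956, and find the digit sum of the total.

26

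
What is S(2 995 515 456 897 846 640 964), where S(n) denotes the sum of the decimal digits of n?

2+9+9+5+5+1+5+4+5+6+8+9+7+8+4+6+6+4+0+9+6+4 = 122

122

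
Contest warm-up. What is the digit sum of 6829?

25

6+8+2+9 = 25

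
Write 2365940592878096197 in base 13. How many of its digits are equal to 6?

2365940592878096197 in base 13 is 372B7B2577787A672.
The digit 6 appears 1 time.

1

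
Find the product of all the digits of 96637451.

136080

9×6×6×3×7×4×5×1 = 136080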